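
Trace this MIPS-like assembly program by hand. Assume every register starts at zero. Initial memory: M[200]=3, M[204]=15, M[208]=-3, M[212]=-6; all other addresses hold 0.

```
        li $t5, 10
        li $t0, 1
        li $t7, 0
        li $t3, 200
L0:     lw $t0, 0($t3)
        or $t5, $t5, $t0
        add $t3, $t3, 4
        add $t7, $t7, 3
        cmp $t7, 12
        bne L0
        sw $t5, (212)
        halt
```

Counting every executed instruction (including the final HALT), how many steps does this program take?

30

li $t5, 10 → $t5=10
li $t0, 1 → $t0=1
li $t7, 0 → $t7=0
li $t3, 200 → $t3=200
lw $t0, 0($t3) → $t0=M[200]=3
or $t5, $t5, $t0 → $t5=10|3=11
add $t3, $t3, 4 → $t3=200+4=204
add $t7, $t7, 3 → $t7=0+3=3
cmp $t7, 12  (cmp 3,12)
bne L0: taken
lw $t0, 0($t3) → $t0=M[204]=15
or $t5, $t5, $t0 → $t5=11|15=15
add $t3, $t3, 4 → $t3=204+4=208
add $t7, $t7, 3 → $t7=3+3=6
cmp $t7, 12  (cmp 6,12)
bne L0: taken
lw $t0, 0($t3) → $t0=M[208]=-3
or $t5, $t5, $t0 → $t5=15|(-3)=-1
add $t3, $t3, 4 → $t3=208+4=212
add $t7, $t7, 3 → $t7=6+3=9
cmp $t7, 12  (cmp 9,12)
bne L0: taken
lw $t0, 0($t3) → $t0=M[212]=-6
or $t5, $t5, $t0 → $t5=(-1)|(-6)=-1
add $t3, $t3, 4 → $t3=212+4=216
add $t7, $t7, 3 → $t7=9+3=12
cmp $t7, 12  (cmp 12,12)
bne L0: not taken
sw $t5, (212) → M[212]=-1
halt.
Total executed instructions: 30.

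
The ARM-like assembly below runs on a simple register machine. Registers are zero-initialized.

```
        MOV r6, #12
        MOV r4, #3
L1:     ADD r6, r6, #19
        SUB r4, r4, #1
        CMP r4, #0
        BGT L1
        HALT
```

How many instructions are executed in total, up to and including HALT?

15

MOV r6, #12 → r6=12
MOV r4, #3 → r4=3
ADD r6, r6, #19 → r6=12+19=31
SUB r4, r4, #1 → r4=3-1=2
CMP r4, #0  (cmp 2,0)
BGT L1: taken
ADD r6, r6, #19 → r6=31+19=50
SUB r4, r4, #1 → r4=2-1=1
CMP r4, #0  (cmp 1,0)
BGT L1: taken
ADD r6, r6, #19 → r6=50+19=69
SUB r4, r4, #1 → r4=1-1=0
CMP r4, #0  (cmp 0,0)
BGT L1: not taken
halt.
Total executed instructions: 15.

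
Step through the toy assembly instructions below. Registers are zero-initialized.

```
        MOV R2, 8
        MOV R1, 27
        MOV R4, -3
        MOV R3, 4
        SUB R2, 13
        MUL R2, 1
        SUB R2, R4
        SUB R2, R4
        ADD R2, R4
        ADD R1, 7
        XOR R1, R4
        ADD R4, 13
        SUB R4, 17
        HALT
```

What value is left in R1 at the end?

-33

R2=8
R1=27
R4=-3
R3=4
R2=8-13=-5
R2=(-5)*1=-5
R2=(-5)-(-3)=-2
R2=(-2)-(-3)=1
R2=1+(-3)=-2
R1=27+7=34
R1=34^(-3)=-33
R4=(-3)+13=10
R4=10-17=-7
halt.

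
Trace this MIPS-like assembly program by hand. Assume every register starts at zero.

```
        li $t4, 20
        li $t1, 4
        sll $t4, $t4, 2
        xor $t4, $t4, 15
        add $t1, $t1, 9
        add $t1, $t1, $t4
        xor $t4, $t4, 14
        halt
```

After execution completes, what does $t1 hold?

108

$t4=20
$t1=4
$t4=20<<2=80
$t4=80^15=95
$t1=4+9=13
$t1=13+95=108
$t4=95^14=81
halt.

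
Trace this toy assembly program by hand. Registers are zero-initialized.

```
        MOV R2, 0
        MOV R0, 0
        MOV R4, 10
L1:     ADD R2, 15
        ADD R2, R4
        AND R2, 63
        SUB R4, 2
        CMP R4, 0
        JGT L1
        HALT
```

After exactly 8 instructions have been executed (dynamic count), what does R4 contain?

8

after MOV R2, 0: R2=0
after MOV R0, 0: R0=0
after MOV R4, 10: R4=10
after ADD R2, 15: R2=0+15=15
after ADD R2, R4: R2=15+10=25
after AND R2, 63: R2=25&63=25
after SUB R4, 2: R4=10-2=8
CMP R4, 0  (cmp 8,0)
After step 8: R4 = 8.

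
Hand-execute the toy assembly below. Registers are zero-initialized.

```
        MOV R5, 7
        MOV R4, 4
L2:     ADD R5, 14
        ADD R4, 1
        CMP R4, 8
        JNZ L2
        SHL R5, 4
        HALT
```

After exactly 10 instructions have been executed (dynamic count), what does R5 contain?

35

after MOV R5, 7: R5=7
after MOV R4, 4: R4=4
after ADD R5, 14: R5=7+14=21
after ADD R4, 1: R4=4+1=5
CMP R4, 8  (cmp 5,8)
JNZ L2: taken
after ADD R5, 14: R5=21+14=35
after ADD R4, 1: R4=5+1=6
CMP R4, 8  (cmp 6,8)
JNZ L2: taken
After step 10: R5 = 35.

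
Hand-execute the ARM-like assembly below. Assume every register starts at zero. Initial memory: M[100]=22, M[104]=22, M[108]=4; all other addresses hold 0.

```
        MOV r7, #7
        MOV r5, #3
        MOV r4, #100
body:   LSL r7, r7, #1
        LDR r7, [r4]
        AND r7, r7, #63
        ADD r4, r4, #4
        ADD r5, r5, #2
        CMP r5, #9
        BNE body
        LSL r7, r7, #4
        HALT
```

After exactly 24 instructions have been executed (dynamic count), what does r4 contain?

112

r7=7
r5=3
r4=100
r7=7<<1=14
r7=M[100]=22
r7=22&63=22
r4=100+4=104
r5=3+2=5
CMP r5, #9  (cmp 5,9)
BNE body: taken
r7=22<<1=44
r7=M[104]=22
r7=22&63=22
r4=104+4=108
r5=5+2=7
CMP r5, #9  (cmp 7,9)
BNE body: taken
r7=22<<1=44
r7=M[108]=4
r7=4&63=4
r4=108+4=112
r5=7+2=9
CMP r5, #9  (cmp 9,9)
BNE body: not taken
After step 24: r4 = 112.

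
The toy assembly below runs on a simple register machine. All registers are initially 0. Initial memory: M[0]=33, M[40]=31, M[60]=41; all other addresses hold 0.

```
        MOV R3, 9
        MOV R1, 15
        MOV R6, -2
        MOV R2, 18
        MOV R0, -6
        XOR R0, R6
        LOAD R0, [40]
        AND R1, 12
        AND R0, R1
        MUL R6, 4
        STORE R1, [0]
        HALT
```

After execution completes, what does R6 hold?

-8

R3=9
R1=15
R6=-2
R2=18
R0=-6
R0=(-6)^(-2)=4
R0=M[40]=31
R1=15&12=12
R0=31&12=12
R6=(-2)*4=-8
STORE R1, [0] → M[0]=12
halt.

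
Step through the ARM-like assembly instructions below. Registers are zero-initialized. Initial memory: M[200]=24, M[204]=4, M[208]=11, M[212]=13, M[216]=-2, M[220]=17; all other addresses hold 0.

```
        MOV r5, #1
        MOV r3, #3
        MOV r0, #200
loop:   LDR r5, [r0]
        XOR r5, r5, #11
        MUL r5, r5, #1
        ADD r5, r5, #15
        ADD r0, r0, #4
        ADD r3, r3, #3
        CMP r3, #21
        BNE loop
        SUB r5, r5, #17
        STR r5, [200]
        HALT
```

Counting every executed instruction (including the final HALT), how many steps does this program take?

r5=1
r3=3
r0=200
r5=M[200]=24
r5=24^11=19
r5=19*1=19
r5=19+15=34
r0=200+4=204
r3=3+3=6
CMP r3, #21  (cmp 6,21)
BNE loop: taken
r5=M[204]=4
r5=4^11=15
r5=15*1=15
r5=15+15=30
r0=204+4=208
r3=6+3=9
CMP r3, #21  (cmp 9,21)
BNE loop: taken
r5=M[208]=11
r5=11^11=0
r5=0*1=0
r5=0+15=15
r0=208+4=212
r3=9+3=12
CMP r3, #21  (cmp 12,21)
BNE loop: taken
r5=M[212]=13
r5=13^11=6
r5=6*1=6
r5=6+15=21
r0=212+4=216
r3=12+3=15
CMP r3, #21  (cmp 15,21)
BNE loop: taken
r5=M[216]=-2
r5=(-2)^11=-11
r5=(-11)*1=-11
r5=(-11)+15=4
r0=216+4=220
r3=15+3=18
CMP r3, #21  (cmp 18,21)
BNE loop: taken
r5=M[220]=17
r5=17^11=26
r5=26*1=26
r5=26+15=41
r0=220+4=224
r3=18+3=21
CMP r3, #21  (cmp 21,21)
BNE loop: not taken
r5=41-17=24
STR r5, [200] → M[200]=24
halt.
Total executed instructions: 54.

54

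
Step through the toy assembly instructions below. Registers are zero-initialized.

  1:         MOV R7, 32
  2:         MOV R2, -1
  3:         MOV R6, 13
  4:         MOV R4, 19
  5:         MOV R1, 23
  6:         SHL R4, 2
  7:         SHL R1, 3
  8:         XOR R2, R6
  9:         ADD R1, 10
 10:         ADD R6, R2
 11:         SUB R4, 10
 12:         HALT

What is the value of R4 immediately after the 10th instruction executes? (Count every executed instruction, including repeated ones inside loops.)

R7=32
R2=-1
R6=13
R4=19
R1=23
R4=19<<2=76
R1=23<<3=184
R2=(-1)^13=-14
R1=184+10=194
R6=13+(-14)=-1
After step 10: R4 = 76.

76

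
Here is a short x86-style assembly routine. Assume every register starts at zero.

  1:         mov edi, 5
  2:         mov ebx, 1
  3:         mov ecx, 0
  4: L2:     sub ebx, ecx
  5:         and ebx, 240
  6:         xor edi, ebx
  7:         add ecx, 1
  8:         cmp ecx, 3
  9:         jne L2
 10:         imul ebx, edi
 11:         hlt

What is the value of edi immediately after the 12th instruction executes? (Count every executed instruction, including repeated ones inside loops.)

245

edi=5
ebx=1
ecx=0
ebx=1-0=1
ebx=1&240=0
edi=5^0=5
ecx=0+1=1
cmp ecx, 3  (cmp 1,3)
jne L2: taken
ebx=0-1=-1
ebx=(-1)&240=240
edi=5^240=245
After step 12: edi = 245.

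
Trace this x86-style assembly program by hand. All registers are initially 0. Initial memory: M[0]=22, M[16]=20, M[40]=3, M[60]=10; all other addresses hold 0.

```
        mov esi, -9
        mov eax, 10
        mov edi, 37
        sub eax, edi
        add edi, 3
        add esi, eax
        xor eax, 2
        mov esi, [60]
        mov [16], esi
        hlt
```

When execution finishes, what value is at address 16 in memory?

after mov esi, -9: esi=-9
after mov eax, 10: eax=10
after mov edi, 37: edi=37
after sub eax, edi: eax=10-37=-27
after add edi, 3: edi=37+3=40
after add esi, eax: esi=(-9)+(-27)=-36
after xor eax, 2: eax=(-27)^2=-25
after mov esi, [60]: esi=M[60]=10
mov [16], esi → M[16]=10
halt.

10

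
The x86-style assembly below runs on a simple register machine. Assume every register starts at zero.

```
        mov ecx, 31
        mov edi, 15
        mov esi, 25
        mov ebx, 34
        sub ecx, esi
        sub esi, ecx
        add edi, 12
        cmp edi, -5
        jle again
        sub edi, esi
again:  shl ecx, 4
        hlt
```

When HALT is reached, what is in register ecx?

after mov ecx, 31: ecx=31
after mov edi, 15: edi=15
after mov esi, 25: esi=25
after mov ebx, 34: ebx=34
after sub ecx, esi: ecx=31-25=6
after sub esi, ecx: esi=25-6=19
after add edi, 12: edi=15+12=27
cmp edi, -5  (cmp 27,-5)
jle again: not taken
after sub edi, esi: edi=27-19=8
after shl ecx, 4: ecx=6<<4=96
halt.

96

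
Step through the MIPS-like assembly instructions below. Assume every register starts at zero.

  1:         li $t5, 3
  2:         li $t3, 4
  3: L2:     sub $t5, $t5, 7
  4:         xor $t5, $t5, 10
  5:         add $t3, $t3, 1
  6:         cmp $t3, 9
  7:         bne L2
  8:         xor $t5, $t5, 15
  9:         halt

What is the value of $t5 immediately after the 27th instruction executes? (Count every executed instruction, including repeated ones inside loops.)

-54

$t5=3
$t3=4
$t5=3-7=-4
$t5=(-4)^10=-10
$t3=4+1=5
cmp $t3, 9  (cmp 5,9)
bne L2: taken
$t5=(-10)-7=-17
$t5=(-17)^10=-27
$t3=5+1=6
cmp $t3, 9  (cmp 6,9)
bne L2: taken
$t5=(-27)-7=-34
$t5=(-34)^10=-44
$t3=6+1=7
cmp $t3, 9  (cmp 7,9)
bne L2: taken
$t5=(-44)-7=-51
$t5=(-51)^10=-57
$t3=7+1=8
cmp $t3, 9  (cmp 8,9)
bne L2: taken
$t5=(-57)-7=-64
$t5=(-64)^10=-54
$t3=8+1=9
cmp $t3, 9  (cmp 9,9)
bne L2: not taken
After step 27: $t5 = -54.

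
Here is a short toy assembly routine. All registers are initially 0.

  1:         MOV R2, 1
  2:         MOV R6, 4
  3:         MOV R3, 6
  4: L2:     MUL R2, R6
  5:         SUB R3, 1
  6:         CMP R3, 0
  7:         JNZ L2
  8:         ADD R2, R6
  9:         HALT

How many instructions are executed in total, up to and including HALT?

after MOV R2, 1: R2=1
after MOV R6, 4: R6=4
after MOV R3, 6: R3=6
after MUL R2, R6: R2=1*4=4
after SUB R3, 1: R3=6-1=5
CMP R3, 0  (cmp 5,0)
JNZ L2: taken
after MUL R2, R6: R2=4*4=16
after SUB R3, 1: R3=5-1=4
CMP R3, 0  (cmp 4,0)
JNZ L2: taken
after MUL R2, R6: R2=16*4=64
after SUB R3, 1: R3=4-1=3
CMP R3, 0  (cmp 3,0)
JNZ L2: taken
after MUL R2, R6: R2=64*4=256
after SUB R3, 1: R3=3-1=2
CMP R3, 0  (cmp 2,0)
JNZ L2: taken
after MUL R2, R6: R2=256*4=1024
after SUB R3, 1: R3=2-1=1
CMP R3, 0  (cmp 1,0)
JNZ L2: taken
after MUL R2, R6: R2=1024*4=4096
after SUB R3, 1: R3=1-1=0
CMP R3, 0  (cmp 0,0)
JNZ L2: not taken
after ADD R2, R6: R2=4096+4=4100
halt.
Total executed instructions: 29.

29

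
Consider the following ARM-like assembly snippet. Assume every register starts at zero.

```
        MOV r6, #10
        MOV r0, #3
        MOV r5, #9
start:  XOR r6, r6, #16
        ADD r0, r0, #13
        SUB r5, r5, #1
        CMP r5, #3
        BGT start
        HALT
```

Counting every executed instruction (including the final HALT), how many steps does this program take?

after MOV r6, #10: r6=10
after MOV r0, #3: r0=3
after MOV r5, #9: r5=9
after XOR r6, r6, #16: r6=10^16=26
after ADD r0, r0, #13: r0=3+13=16
after SUB r5, r5, #1: r5=9-1=8
CMP r5, #3  (cmp 8,3)
BGT start: taken
after XOR r6, r6, #16: r6=26^16=10
after ADD r0, r0, #13: r0=16+13=29
after SUB r5, r5, #1: r5=8-1=7
CMP r5, #3  (cmp 7,3)
BGT start: taken
after XOR r6, r6, #16: r6=10^16=26
after ADD r0, r0, #13: r0=29+13=42
after SUB r5, r5, #1: r5=7-1=6
CMP r5, #3  (cmp 6,3)
BGT start: taken
after XOR r6, r6, #16: r6=26^16=10
after ADD r0, r0, #13: r0=42+13=55
after SUB r5, r5, #1: r5=6-1=5
CMP r5, #3  (cmp 5,3)
BGT start: taken
after XOR r6, r6, #16: r6=10^16=26
after ADD r0, r0, #13: r0=55+13=68
after SUB r5, r5, #1: r5=5-1=4
CMP r5, #3  (cmp 4,3)
BGT start: taken
after XOR r6, r6, #16: r6=26^16=10
after ADD r0, r0, #13: r0=68+13=81
after SUB r5, r5, #1: r5=4-1=3
CMP r5, #3  (cmp 3,3)
BGT start: not taken
halt.
Total executed instructions: 34.

34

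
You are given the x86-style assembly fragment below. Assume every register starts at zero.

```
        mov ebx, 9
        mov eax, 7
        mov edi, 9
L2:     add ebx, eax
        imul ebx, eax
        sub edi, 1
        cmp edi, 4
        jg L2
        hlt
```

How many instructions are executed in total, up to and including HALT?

mov ebx, 9 → ebx=9
mov eax, 7 → eax=7
mov edi, 9 → edi=9
add ebx, eax → ebx=9+7=16
imul ebx, eax → ebx=16*7=112
sub edi, 1 → edi=9-1=8
cmp edi, 4  (cmp 8,4)
jg L2: taken
add ebx, eax → ebx=112+7=119
imul ebx, eax → ebx=119*7=833
sub edi, 1 → edi=8-1=7
cmp edi, 4  (cmp 7,4)
jg L2: taken
add ebx, eax → ebx=833+7=840
imul ebx, eax → ebx=840*7=5880
sub edi, 1 → edi=7-1=6
cmp edi, 4  (cmp 6,4)
jg L2: taken
add ebx, eax → ebx=5880+7=5887
imul ebx, eax → ebx=5887*7=41209
sub edi, 1 → edi=6-1=5
cmp edi, 4  (cmp 5,4)
jg L2: taken
add ebx, eax → ebx=41209+7=41216
imul ebx, eax → ebx=41216*7=288512
sub edi, 1 → edi=5-1=4
cmp edi, 4  (cmp 4,4)
jg L2: not taken
halt.
Total executed instructions: 29.

29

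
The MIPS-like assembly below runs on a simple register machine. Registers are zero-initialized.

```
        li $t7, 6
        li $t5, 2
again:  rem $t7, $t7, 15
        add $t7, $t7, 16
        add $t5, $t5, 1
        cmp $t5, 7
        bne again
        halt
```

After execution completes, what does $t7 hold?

26

after li $t7, 6: $t7=6
after li $t5, 2: $t5=2
after rem $t7, $t7, 15: $t7=6%15=6
after add $t7, $t7, 16: $t7=6+16=22
after add $t5, $t5, 1: $t5=2+1=3
cmp $t5, 7  (cmp 3,7)
bne again: taken
after rem $t7, $t7, 15: $t7=22%15=7
after add $t7, $t7, 16: $t7=7+16=23
after add $t5, $t5, 1: $t5=3+1=4
cmp $t5, 7  (cmp 4,7)
bne again: taken
after rem $t7, $t7, 15: $t7=23%15=8
after add $t7, $t7, 16: $t7=8+16=24
after add $t5, $t5, 1: $t5=4+1=5
cmp $t5, 7  (cmp 5,7)
bne again: taken
after rem $t7, $t7, 15: $t7=24%15=9
after add $t7, $t7, 16: $t7=9+16=25
after add $t5, $t5, 1: $t5=5+1=6
cmp $t5, 7  (cmp 6,7)
bne again: taken
after rem $t7, $t7, 15: $t7=25%15=10
after add $t7, $t7, 16: $t7=10+16=26
after add $t5, $t5, 1: $t5=6+1=7
cmp $t5, 7  (cmp 7,7)
bne again: not taken
halt.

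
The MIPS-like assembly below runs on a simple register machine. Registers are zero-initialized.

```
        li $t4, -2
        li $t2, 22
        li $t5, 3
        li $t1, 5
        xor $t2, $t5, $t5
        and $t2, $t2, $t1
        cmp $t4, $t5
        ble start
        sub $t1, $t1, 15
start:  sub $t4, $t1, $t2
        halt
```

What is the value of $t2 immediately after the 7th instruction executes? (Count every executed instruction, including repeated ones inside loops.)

li $t4, -2 → $t4=-2
li $t2, 22 → $t2=22
li $t5, 3 → $t5=3
li $t1, 5 → $t1=5
xor $t2, $t5, $t5 → $t2=3^3=0
and $t2, $t2, $t1 → $t2=0&5=0
cmp $t4, $t5  (cmp -2,3)
After step 7: $t2 = 0.

0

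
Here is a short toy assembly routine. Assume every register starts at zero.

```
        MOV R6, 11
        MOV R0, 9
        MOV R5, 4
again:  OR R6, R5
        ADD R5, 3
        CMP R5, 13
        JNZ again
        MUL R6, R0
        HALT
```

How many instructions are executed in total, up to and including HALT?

17

MOV R6, 11 → R6=11
MOV R0, 9 → R0=9
MOV R5, 4 → R5=4
OR R6, R5 → R6=11|4=15
ADD R5, 3 → R5=4+3=7
CMP R5, 13  (cmp 7,13)
JNZ again: taken
OR R6, R5 → R6=15|7=15
ADD R5, 3 → R5=7+3=10
CMP R5, 13  (cmp 10,13)
JNZ again: taken
OR R6, R5 → R6=15|10=15
ADD R5, 3 → R5=10+3=13
CMP R5, 13  (cmp 13,13)
JNZ again: not taken
MUL R6, R0 → R6=15*9=135
halt.
Total executed instructions: 17.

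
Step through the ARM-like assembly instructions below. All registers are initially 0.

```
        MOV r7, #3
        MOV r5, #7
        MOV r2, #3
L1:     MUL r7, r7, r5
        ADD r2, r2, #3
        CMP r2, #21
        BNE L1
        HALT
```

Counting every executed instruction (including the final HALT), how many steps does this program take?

28

after MOV r7, #3: r7=3
after MOV r5, #7: r5=7
after MOV r2, #3: r2=3
after MUL r7, r7, r5: r7=3*7=21
after ADD r2, r2, #3: r2=3+3=6
CMP r2, #21  (cmp 6,21)
BNE L1: taken
after MUL r7, r7, r5: r7=21*7=147
after ADD r2, r2, #3: r2=6+3=9
CMP r2, #21  (cmp 9,21)
BNE L1: taken
after MUL r7, r7, r5: r7=147*7=1029
after ADD r2, r2, #3: r2=9+3=12
CMP r2, #21  (cmp 12,21)
BNE L1: taken
after MUL r7, r7, r5: r7=1029*7=7203
after ADD r2, r2, #3: r2=12+3=15
CMP r2, #21  (cmp 15,21)
BNE L1: taken
after MUL r7, r7, r5: r7=7203*7=50421
after ADD r2, r2, #3: r2=15+3=18
CMP r2, #21  (cmp 18,21)
BNE L1: taken
after MUL r7, r7, r5: r7=50421*7=352947
after ADD r2, r2, #3: r2=18+3=21
CMP r2, #21  (cmp 21,21)
BNE L1: not taken
halt.
Total executed instructions: 28.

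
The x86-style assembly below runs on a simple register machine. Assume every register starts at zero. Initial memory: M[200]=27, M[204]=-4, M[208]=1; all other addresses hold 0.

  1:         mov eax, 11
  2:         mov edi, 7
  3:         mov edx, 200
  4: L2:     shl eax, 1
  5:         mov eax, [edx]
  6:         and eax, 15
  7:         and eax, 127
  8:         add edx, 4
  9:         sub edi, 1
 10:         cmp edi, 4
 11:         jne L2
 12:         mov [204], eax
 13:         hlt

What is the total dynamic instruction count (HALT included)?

mov eax, 11 → eax=11
mov edi, 7 → edi=7
mov edx, 200 → edx=200
shl eax, 1 → eax=11<<1=22
mov eax, [edx] → eax=M[200]=27
and eax, 15 → eax=27&15=11
and eax, 127 → eax=11&127=11
add edx, 4 → edx=200+4=204
sub edi, 1 → edi=7-1=6
cmp edi, 4  (cmp 6,4)
jne L2: taken
shl eax, 1 → eax=11<<1=22
mov eax, [edx] → eax=M[204]=-4
and eax, 15 → eax=(-4)&15=12
and eax, 127 → eax=12&127=12
add edx, 4 → edx=204+4=208
sub edi, 1 → edi=6-1=5
cmp edi, 4  (cmp 5,4)
jne L2: taken
shl eax, 1 → eax=12<<1=24
mov eax, [edx] → eax=M[208]=1
and eax, 15 → eax=1&15=1
and eax, 127 → eax=1&127=1
add edx, 4 → edx=208+4=212
sub edi, 1 → edi=5-1=4
cmp edi, 4  (cmp 4,4)
jne L2: not taken
mov [204], eax → M[204]=1
halt.
Total executed instructions: 29.

29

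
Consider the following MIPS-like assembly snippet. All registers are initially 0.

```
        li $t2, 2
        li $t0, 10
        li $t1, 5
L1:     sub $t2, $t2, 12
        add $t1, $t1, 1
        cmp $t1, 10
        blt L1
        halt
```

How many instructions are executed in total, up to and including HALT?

$t2=2
$t0=10
$t1=5
$t2=2-12=-10
$t1=5+1=6
cmp $t1, 10  (cmp 6,10)
blt L1: taken
$t2=(-10)-12=-22
$t1=6+1=7
cmp $t1, 10  (cmp 7,10)
blt L1: taken
$t2=(-22)-12=-34
$t1=7+1=8
cmp $t1, 10  (cmp 8,10)
blt L1: taken
$t2=(-34)-12=-46
$t1=8+1=9
cmp $t1, 10  (cmp 9,10)
blt L1: taken
$t2=(-46)-12=-58
$t1=9+1=10
cmp $t1, 10  (cmp 10,10)
blt L1: not taken
halt.
Total executed instructions: 24.

24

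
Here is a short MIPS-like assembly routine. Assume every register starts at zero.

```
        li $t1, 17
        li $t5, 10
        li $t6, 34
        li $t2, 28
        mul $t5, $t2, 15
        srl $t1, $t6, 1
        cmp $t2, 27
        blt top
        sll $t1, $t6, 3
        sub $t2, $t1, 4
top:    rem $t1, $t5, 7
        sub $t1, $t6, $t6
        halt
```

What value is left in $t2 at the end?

li $t1, 17 → $t1=17
li $t5, 10 → $t5=10
li $t6, 34 → $t6=34
li $t2, 28 → $t2=28
mul $t5, $t2, 15 → $t5=28*15=420
srl $t1, $t6, 1 → $t1=34>>1=17
cmp $t2, 27  (cmp 28,27)
blt top: not taken
sll $t1, $t6, 3 → $t1=34<<3=272
sub $t2, $t1, 4 → $t2=272-4=268
rem $t1, $t5, 7 → $t1=420%7=0
sub $t1, $t6, $t6 → $t1=34-34=0
halt.

268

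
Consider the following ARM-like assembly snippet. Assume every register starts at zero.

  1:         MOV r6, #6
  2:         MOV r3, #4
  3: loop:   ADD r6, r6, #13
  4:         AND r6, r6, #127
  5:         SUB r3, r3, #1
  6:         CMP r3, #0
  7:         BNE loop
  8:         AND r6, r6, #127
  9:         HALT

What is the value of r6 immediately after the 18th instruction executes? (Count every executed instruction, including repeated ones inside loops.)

58

after MOV r6, #6: r6=6
after MOV r3, #4: r3=4
after ADD r6, r6, #13: r6=6+13=19
after AND r6, r6, #127: r6=19&127=19
after SUB r3, r3, #1: r3=4-1=3
CMP r3, #0  (cmp 3,0)
BNE loop: taken
after ADD r6, r6, #13: r6=19+13=32
after AND r6, r6, #127: r6=32&127=32
after SUB r3, r3, #1: r3=3-1=2
CMP r3, #0  (cmp 2,0)
BNE loop: taken
after ADD r6, r6, #13: r6=32+13=45
after AND r6, r6, #127: r6=45&127=45
after SUB r3, r3, #1: r3=2-1=1
CMP r3, #0  (cmp 1,0)
BNE loop: taken
after ADD r6, r6, #13: r6=45+13=58
After step 18: r6 = 58.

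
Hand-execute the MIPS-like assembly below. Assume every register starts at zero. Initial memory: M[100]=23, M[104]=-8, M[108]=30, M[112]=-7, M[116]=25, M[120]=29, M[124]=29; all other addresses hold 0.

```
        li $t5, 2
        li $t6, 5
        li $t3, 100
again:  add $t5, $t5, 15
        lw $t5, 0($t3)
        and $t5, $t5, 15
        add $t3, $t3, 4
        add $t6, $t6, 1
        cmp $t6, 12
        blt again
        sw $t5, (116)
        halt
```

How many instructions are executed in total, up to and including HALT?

54

after li $t5, 2: $t5=2
after li $t6, 5: $t6=5
after li $t3, 100: $t3=100
after add $t5, $t5, 15: $t5=2+15=17
after lw $t5, 0($t3): $t5=M[100]=23
after and $t5, $t5, 15: $t5=23&15=7
after add $t3, $t3, 4: $t3=100+4=104
after add $t6, $t6, 1: $t6=5+1=6
cmp $t6, 12  (cmp 6,12)
blt again: taken
after add $t5, $t5, 15: $t5=7+15=22
after lw $t5, 0($t3): $t5=M[104]=-8
after and $t5, $t5, 15: $t5=(-8)&15=8
after add $t3, $t3, 4: $t3=104+4=108
after add $t6, $t6, 1: $t6=6+1=7
cmp $t6, 12  (cmp 7,12)
blt again: taken
after add $t5, $t5, 15: $t5=8+15=23
after lw $t5, 0($t3): $t5=M[108]=30
after and $t5, $t5, 15: $t5=30&15=14
after add $t3, $t3, 4: $t3=108+4=112
after add $t6, $t6, 1: $t6=7+1=8
cmp $t6, 12  (cmp 8,12)
blt again: taken
after add $t5, $t5, 15: $t5=14+15=29
after lw $t5, 0($t3): $t5=M[112]=-7
after and $t5, $t5, 15: $t5=(-7)&15=9
after add $t3, $t3, 4: $t3=112+4=116
after add $t6, $t6, 1: $t6=8+1=9
cmp $t6, 12  (cmp 9,12)
blt again: taken
after add $t5, $t5, 15: $t5=9+15=24
after lw $t5, 0($t3): $t5=M[116]=25
after and $t5, $t5, 15: $t5=25&15=9
after add $t3, $t3, 4: $t3=116+4=120
after add $t6, $t6, 1: $t6=9+1=10
cmp $t6, 12  (cmp 10,12)
blt again: taken
after add $t5, $t5, 15: $t5=9+15=24
after lw $t5, 0($t3): $t5=M[120]=29
after and $t5, $t5, 15: $t5=29&15=13
after add $t3, $t3, 4: $t3=120+4=124
after add $t6, $t6, 1: $t6=10+1=11
cmp $t6, 12  (cmp 11,12)
blt again: taken
after add $t5, $t5, 15: $t5=13+15=28
after lw $t5, 0($t3): $t5=M[124]=29
after and $t5, $t5, 15: $t5=29&15=13
after add $t3, $t3, 4: $t3=124+4=128
after add $t6, $t6, 1: $t6=11+1=12
cmp $t6, 12  (cmp 12,12)
blt again: not taken
sw $t5, (116) → M[116]=13
halt.
Total executed instructions: 54.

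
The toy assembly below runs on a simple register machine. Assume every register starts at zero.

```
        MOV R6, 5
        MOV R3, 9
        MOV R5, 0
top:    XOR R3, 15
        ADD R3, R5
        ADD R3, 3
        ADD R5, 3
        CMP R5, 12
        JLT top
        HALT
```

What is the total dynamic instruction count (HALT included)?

R6=5
R3=9
R5=0
R3=9^15=6
R3=6+0=6
R3=6+3=9
R5=0+3=3
CMP R5, 12  (cmp 3,12)
JLT top: taken
R3=9^15=6
R3=6+3=9
R3=9+3=12
R5=3+3=6
CMP R5, 12  (cmp 6,12)
JLT top: taken
R3=12^15=3
R3=3+6=9
R3=9+3=12
R5=6+3=9
CMP R5, 12  (cmp 9,12)
JLT top: taken
R3=12^15=3
R3=3+9=12
R3=12+3=15
R5=9+3=12
CMP R5, 12  (cmp 12,12)
JLT top: not taken
halt.
Total executed instructions: 28.

28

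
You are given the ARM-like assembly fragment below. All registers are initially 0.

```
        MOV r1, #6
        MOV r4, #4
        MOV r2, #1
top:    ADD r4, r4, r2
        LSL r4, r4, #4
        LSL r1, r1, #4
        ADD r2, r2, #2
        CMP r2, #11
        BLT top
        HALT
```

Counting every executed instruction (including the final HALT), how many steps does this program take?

34

r1=6
r4=4
r2=1
r4=4+1=5
r4=5<<4=80
r1=6<<4=96
r2=1+2=3
CMP r2, #11  (cmp 3,11)
BLT top: taken
r4=80+3=83
r4=83<<4=1328
r1=96<<4=1536
r2=3+2=5
CMP r2, #11  (cmp 5,11)
BLT top: taken
r4=1328+5=1333
r4=1333<<4=21328
r1=1536<<4=24576
r2=5+2=7
CMP r2, #11  (cmp 7,11)
BLT top: taken
r4=21328+7=21335
r4=21335<<4=341360
r1=24576<<4=393216
r2=7+2=9
CMP r2, #11  (cmp 9,11)
BLT top: taken
r4=341360+9=341369
r4=341369<<4=5461904
r1=393216<<4=6291456
r2=9+2=11
CMP r2, #11  (cmp 11,11)
BLT top: not taken
halt.
Total executed instructions: 34.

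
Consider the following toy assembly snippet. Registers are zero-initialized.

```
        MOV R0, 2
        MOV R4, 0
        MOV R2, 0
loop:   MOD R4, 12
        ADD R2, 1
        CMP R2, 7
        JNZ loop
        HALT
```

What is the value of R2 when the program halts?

7

MOV R0, 2 → R0=2
MOV R4, 0 → R4=0
MOV R2, 0 → R2=0
MOD R4, 12 → R4=0%12=0
ADD R2, 1 → R2=0+1=1
CMP R2, 7  (cmp 1,7)
JNZ loop: taken
MOD R4, 12 → R4=0%12=0
ADD R2, 1 → R2=1+1=2
CMP R2, 7  (cmp 2,7)
JNZ loop: taken
MOD R4, 12 → R4=0%12=0
ADD R2, 1 → R2=2+1=3
CMP R2, 7  (cmp 3,7)
JNZ loop: taken
MOD R4, 12 → R4=0%12=0
ADD R2, 1 → R2=3+1=4
CMP R2, 7  (cmp 4,7)
JNZ loop: taken
MOD R4, 12 → R4=0%12=0
ADD R2, 1 → R2=4+1=5
CMP R2, 7  (cmp 5,7)
JNZ loop: taken
MOD R4, 12 → R4=0%12=0
ADD R2, 1 → R2=5+1=6
CMP R2, 7  (cmp 6,7)
JNZ loop: taken
MOD R4, 12 → R4=0%12=0
ADD R2, 1 → R2=6+1=7
CMP R2, 7  (cmp 7,7)
JNZ loop: not taken
halt.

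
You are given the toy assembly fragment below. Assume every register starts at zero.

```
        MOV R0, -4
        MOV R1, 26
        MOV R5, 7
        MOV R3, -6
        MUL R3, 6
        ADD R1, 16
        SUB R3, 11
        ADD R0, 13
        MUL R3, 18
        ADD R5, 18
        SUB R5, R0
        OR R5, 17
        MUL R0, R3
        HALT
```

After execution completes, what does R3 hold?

MOV R0, -4 → R0=-4
MOV R1, 26 → R1=26
MOV R5, 7 → R5=7
MOV R3, -6 → R3=-6
MUL R3, 6 → R3=(-6)*6=-36
ADD R1, 16 → R1=26+16=42
SUB R3, 11 → R3=(-36)-11=-47
ADD R0, 13 → R0=(-4)+13=9
MUL R3, 18 → R3=(-47)*18=-846
ADD R5, 18 → R5=7+18=25
SUB R5, R0 → R5=25-9=16
OR R5, 17 → R5=16|17=17
MUL R0, R3 → R0=9*(-846)=-7614
halt.

-846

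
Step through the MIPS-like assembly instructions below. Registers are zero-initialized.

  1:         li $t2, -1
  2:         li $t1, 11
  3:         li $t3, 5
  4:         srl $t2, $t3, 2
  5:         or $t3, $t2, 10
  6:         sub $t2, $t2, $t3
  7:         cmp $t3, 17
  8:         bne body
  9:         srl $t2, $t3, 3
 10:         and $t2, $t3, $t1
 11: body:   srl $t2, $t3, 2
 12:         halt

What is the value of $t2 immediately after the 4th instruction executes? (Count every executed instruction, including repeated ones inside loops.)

1

li $t2, -1 → $t2=-1
li $t1, 11 → $t1=11
li $t3, 5 → $t3=5
srl $t2, $t3, 2 → $t2=5>>2=1
After step 4: $t2 = 1.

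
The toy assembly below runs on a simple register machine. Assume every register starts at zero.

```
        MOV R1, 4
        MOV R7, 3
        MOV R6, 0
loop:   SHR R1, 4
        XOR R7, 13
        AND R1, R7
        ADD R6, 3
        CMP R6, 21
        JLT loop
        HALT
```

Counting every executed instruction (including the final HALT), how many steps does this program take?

R1=4
R7=3
R6=0
R1=4>>4=0
R7=3^13=14
R1=0&14=0
R6=0+3=3
CMP R6, 21  (cmp 3,21)
JLT loop: taken
R1=0>>4=0
R7=14^13=3
R1=0&3=0
R6=3+3=6
CMP R6, 21  (cmp 6,21)
JLT loop: taken
R1=0>>4=0
R7=3^13=14
R1=0&14=0
R6=6+3=9
CMP R6, 21  (cmp 9,21)
JLT loop: taken
R1=0>>4=0
R7=14^13=3
R1=0&3=0
R6=9+3=12
CMP R6, 21  (cmp 12,21)
JLT loop: taken
R1=0>>4=0
R7=3^13=14
R1=0&14=0
R6=12+3=15
CMP R6, 21  (cmp 15,21)
JLT loop: taken
R1=0>>4=0
R7=14^13=3
R1=0&3=0
R6=15+3=18
CMP R6, 21  (cmp 18,21)
JLT loop: taken
R1=0>>4=0
R7=3^13=14
R1=0&14=0
R6=18+3=21
CMP R6, 21  (cmp 21,21)
JLT loop: not taken
halt.
Total executed instructions: 46.

46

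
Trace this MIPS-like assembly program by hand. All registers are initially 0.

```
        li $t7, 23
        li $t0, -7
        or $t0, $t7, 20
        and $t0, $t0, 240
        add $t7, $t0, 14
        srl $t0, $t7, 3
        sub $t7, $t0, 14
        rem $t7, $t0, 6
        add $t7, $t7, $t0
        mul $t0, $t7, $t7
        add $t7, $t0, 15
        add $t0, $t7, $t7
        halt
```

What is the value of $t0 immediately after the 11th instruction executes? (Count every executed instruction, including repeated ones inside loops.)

after li $t7, 23: $t7=23
after li $t0, -7: $t0=-7
after or $t0, $t7, 20: $t0=23|20=23
after and $t0, $t0, 240: $t0=23&240=16
after add $t7, $t0, 14: $t7=16+14=30
after srl $t0, $t7, 3: $t0=30>>3=3
after sub $t7, $t0, 14: $t7=3-14=-11
after rem $t7, $t0, 6: $t7=3%6=3
after add $t7, $t7, $t0: $t7=3+3=6
after mul $t0, $t7, $t7: $t0=6*6=36
after add $t7, $t0, 15: $t7=36+15=51
After step 11: $t0 = 36.

36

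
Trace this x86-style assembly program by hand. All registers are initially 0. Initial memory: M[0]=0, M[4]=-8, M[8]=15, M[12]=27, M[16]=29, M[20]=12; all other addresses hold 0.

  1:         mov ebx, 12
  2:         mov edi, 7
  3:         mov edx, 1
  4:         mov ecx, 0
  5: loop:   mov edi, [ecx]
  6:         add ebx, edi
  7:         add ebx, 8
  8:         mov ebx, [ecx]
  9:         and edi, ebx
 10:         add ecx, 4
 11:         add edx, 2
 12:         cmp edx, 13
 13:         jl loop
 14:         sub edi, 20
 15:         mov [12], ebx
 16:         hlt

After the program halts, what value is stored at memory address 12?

after mov ebx, 12: ebx=12
after mov edi, 7: edi=7
after mov edx, 1: edx=1
after mov ecx, 0: ecx=0
after mov edi, [ecx]: edi=M[0]=0
after add ebx, edi: ebx=12+0=12
after add ebx, 8: ebx=12+8=20
after mov ebx, [ecx]: ebx=M[0]=0
after and edi, ebx: edi=0&0=0
after add ecx, 4: ecx=0+4=4
after add edx, 2: edx=1+2=3
cmp edx, 13  (cmp 3,13)
jl loop: taken
after mov edi, [ecx]: edi=M[4]=-8
after add ebx, edi: ebx=0+(-8)=-8
after add ebx, 8: ebx=(-8)+8=0
after mov ebx, [ecx]: ebx=M[4]=-8
after and edi, ebx: edi=(-8)&(-8)=-8
after add ecx, 4: ecx=4+4=8
after add edx, 2: edx=3+2=5
cmp edx, 13  (cmp 5,13)
jl loop: taken
after mov edi, [ecx]: edi=M[8]=15
after add ebx, edi: ebx=(-8)+15=7
after add ebx, 8: ebx=7+8=15
after mov ebx, [ecx]: ebx=M[8]=15
after and edi, ebx: edi=15&15=15
after add ecx, 4: ecx=8+4=12
after add edx, 2: edx=5+2=7
cmp edx, 13  (cmp 7,13)
jl loop: taken
after mov edi, [ecx]: edi=M[12]=27
after add ebx, edi: ebx=15+27=42
after add ebx, 8: ebx=42+8=50
after mov ebx, [ecx]: ebx=M[12]=27
after and edi, ebx: edi=27&27=27
after add ecx, 4: ecx=12+4=16
after add edx, 2: edx=7+2=9
cmp edx, 13  (cmp 9,13)
jl loop: taken
after mov edi, [ecx]: edi=M[16]=29
after add ebx, edi: ebx=27+29=56
after add ebx, 8: ebx=56+8=64
after mov ebx, [ecx]: ebx=M[16]=29
after and edi, ebx: edi=29&29=29
after add ecx, 4: ecx=16+4=20
after add edx, 2: edx=9+2=11
cmp edx, 13  (cmp 11,13)
jl loop: taken
after mov edi, [ecx]: edi=M[20]=12
after add ebx, edi: ebx=29+12=41
after add ebx, 8: ebx=41+8=49
after mov ebx, [ecx]: ebx=M[20]=12
after and edi, ebx: edi=12&12=12
after add ecx, 4: ecx=20+4=24
after add edx, 2: edx=11+2=13
cmp edx, 13  (cmp 13,13)
jl loop: not taken
after sub edi, 20: edi=12-20=-8
mov [12], ebx → M[12]=12
halt.

12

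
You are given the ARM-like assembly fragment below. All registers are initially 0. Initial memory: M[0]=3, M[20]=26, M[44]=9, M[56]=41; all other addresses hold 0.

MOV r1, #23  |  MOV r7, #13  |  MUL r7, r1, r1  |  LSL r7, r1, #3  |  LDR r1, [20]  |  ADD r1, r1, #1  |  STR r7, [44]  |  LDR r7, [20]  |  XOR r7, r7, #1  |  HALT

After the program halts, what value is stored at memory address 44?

184

after MOV r1, #23: r1=23
after MOV r7, #13: r7=13
after MUL r7, r1, r1: r7=23*23=529
after LSL r7, r1, #3: r7=23<<3=184
after LDR r1, [20]: r1=M[20]=26
after ADD r1, r1, #1: r1=26+1=27
STR r7, [44] → M[44]=184
after LDR r7, [20]: r7=M[20]=26
after XOR r7, r7, #1: r7=26^1=27
halt.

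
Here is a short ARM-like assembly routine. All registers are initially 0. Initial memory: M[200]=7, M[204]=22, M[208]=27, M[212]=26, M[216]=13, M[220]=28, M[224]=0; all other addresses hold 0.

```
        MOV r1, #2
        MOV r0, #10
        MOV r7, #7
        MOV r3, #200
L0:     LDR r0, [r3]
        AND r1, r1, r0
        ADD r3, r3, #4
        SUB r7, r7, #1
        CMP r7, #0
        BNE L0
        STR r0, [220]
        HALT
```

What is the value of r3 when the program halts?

MOV r1, #2 → r1=2
MOV r0, #10 → r0=10
MOV r7, #7 → r7=7
MOV r3, #200 → r3=200
LDR r0, [r3] → r0=M[200]=7
AND r1, r1, r0 → r1=2&7=2
ADD r3, r3, #4 → r3=200+4=204
SUB r7, r7, #1 → r7=7-1=6
CMP r7, #0  (cmp 6,0)
BNE L0: taken
LDR r0, [r3] → r0=M[204]=22
AND r1, r1, r0 → r1=2&22=2
ADD r3, r3, #4 → r3=204+4=208
SUB r7, r7, #1 → r7=6-1=5
CMP r7, #0  (cmp 5,0)
BNE L0: taken
LDR r0, [r3] → r0=M[208]=27
AND r1, r1, r0 → r1=2&27=2
ADD r3, r3, #4 → r3=208+4=212
SUB r7, r7, #1 → r7=5-1=4
CMP r7, #0  (cmp 4,0)
BNE L0: taken
LDR r0, [r3] → r0=M[212]=26
AND r1, r1, r0 → r1=2&26=2
ADD r3, r3, #4 → r3=212+4=216
SUB r7, r7, #1 → r7=4-1=3
CMP r7, #0  (cmp 3,0)
BNE L0: taken
LDR r0, [r3] → r0=M[216]=13
AND r1, r1, r0 → r1=2&13=0
ADD r3, r3, #4 → r3=216+4=220
SUB r7, r7, #1 → r7=3-1=2
CMP r7, #0  (cmp 2,0)
BNE L0: taken
LDR r0, [r3] → r0=M[220]=28
AND r1, r1, r0 → r1=0&28=0
ADD r3, r3, #4 → r3=220+4=224
SUB r7, r7, #1 → r7=2-1=1
CMP r7, #0  (cmp 1,0)
BNE L0: taken
LDR r0, [r3] → r0=M[224]=0
AND r1, r1, r0 → r1=0&0=0
ADD r3, r3, #4 → r3=224+4=228
SUB r7, r7, #1 → r7=1-1=0
CMP r7, #0  (cmp 0,0)
BNE L0: not taken
STR r0, [220] → M[220]=0
halt.

228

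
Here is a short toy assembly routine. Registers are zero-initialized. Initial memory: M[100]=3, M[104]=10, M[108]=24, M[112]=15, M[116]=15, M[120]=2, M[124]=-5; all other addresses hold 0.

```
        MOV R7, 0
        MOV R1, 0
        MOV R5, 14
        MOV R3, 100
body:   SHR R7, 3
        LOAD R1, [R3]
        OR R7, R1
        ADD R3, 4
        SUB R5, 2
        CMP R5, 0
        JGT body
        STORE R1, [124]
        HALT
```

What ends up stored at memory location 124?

after MOV R7, 0: R7=0
after MOV R1, 0: R1=0
after MOV R5, 14: R5=14
after MOV R3, 100: R3=100
after SHR R7, 3: R7=0>>3=0
after LOAD R1, [R3]: R1=M[100]=3
after OR R7, R1: R7=0|3=3
after ADD R3, 4: R3=100+4=104
after SUB R5, 2: R5=14-2=12
CMP R5, 0  (cmp 12,0)
JGT body: taken
after SHR R7, 3: R7=3>>3=0
after LOAD R1, [R3]: R1=M[104]=10
after OR R7, R1: R7=0|10=10
after ADD R3, 4: R3=104+4=108
after SUB R5, 2: R5=12-2=10
CMP R5, 0  (cmp 10,0)
JGT body: taken
after SHR R7, 3: R7=10>>3=1
after LOAD R1, [R3]: R1=M[108]=24
after OR R7, R1: R7=1|24=25
after ADD R3, 4: R3=108+4=112
after SUB R5, 2: R5=10-2=8
CMP R5, 0  (cmp 8,0)
JGT body: taken
after SHR R7, 3: R7=25>>3=3
after LOAD R1, [R3]: R1=M[112]=15
after OR R7, R1: R7=3|15=15
after ADD R3, 4: R3=112+4=116
after SUB R5, 2: R5=8-2=6
CMP R5, 0  (cmp 6,0)
JGT body: taken
after SHR R7, 3: R7=15>>3=1
after LOAD R1, [R3]: R1=M[116]=15
after OR R7, R1: R7=1|15=15
after ADD R3, 4: R3=116+4=120
after SUB R5, 2: R5=6-2=4
CMP R5, 0  (cmp 4,0)
JGT body: taken
after SHR R7, 3: R7=15>>3=1
after LOAD R1, [R3]: R1=M[120]=2
after OR R7, R1: R7=1|2=3
after ADD R3, 4: R3=120+4=124
after SUB R5, 2: R5=4-2=2
CMP R5, 0  (cmp 2,0)
JGT body: taken
after SHR R7, 3: R7=3>>3=0
after LOAD R1, [R3]: R1=M[124]=-5
after OR R7, R1: R7=0|(-5)=-5
after ADD R3, 4: R3=124+4=128
after SUB R5, 2: R5=2-2=0
CMP R5, 0  (cmp 0,0)
JGT body: not taken
STORE R1, [124] → M[124]=-5
halt.

-5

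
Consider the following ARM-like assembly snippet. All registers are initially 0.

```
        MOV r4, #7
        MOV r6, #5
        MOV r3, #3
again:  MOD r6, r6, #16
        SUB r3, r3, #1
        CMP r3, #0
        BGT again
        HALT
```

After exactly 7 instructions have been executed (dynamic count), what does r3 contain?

after MOV r4, #7: r4=7
after MOV r6, #5: r6=5
after MOV r3, #3: r3=3
after MOD r6, r6, #16: r6=5%16=5
after SUB r3, r3, #1: r3=3-1=2
CMP r3, #0  (cmp 2,0)
BGT again: taken
After step 7: r3 = 2.

2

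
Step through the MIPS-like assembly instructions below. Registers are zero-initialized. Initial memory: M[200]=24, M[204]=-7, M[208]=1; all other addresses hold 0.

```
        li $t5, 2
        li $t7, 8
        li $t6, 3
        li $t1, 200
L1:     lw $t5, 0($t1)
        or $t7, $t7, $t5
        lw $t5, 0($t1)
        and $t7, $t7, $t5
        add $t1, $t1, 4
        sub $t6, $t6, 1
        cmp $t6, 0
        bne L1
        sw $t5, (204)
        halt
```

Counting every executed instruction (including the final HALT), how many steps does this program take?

30

li $t5, 2 → $t5=2
li $t7, 8 → $t7=8
li $t6, 3 → $t6=3
li $t1, 200 → $t1=200
lw $t5, 0($t1) → $t5=M[200]=24
or $t7, $t7, $t5 → $t7=8|24=24
lw $t5, 0($t1) → $t5=M[200]=24
and $t7, $t7, $t5 → $t7=24&24=24
add $t1, $t1, 4 → $t1=200+4=204
sub $t6, $t6, 1 → $t6=3-1=2
cmp $t6, 0  (cmp 2,0)
bne L1: taken
lw $t5, 0($t1) → $t5=M[204]=-7
or $t7, $t7, $t5 → $t7=24|(-7)=-7
lw $t5, 0($t1) → $t5=M[204]=-7
and $t7, $t7, $t5 → $t7=(-7)&(-7)=-7
add $t1, $t1, 4 → $t1=204+4=208
sub $t6, $t6, 1 → $t6=2-1=1
cmp $t6, 0  (cmp 1,0)
bne L1: taken
lw $t5, 0($t1) → $t5=M[208]=1
or $t7, $t7, $t5 → $t7=(-7)|1=-7
lw $t5, 0($t1) → $t5=M[208]=1
and $t7, $t7, $t5 → $t7=(-7)&1=1
add $t1, $t1, 4 → $t1=208+4=212
sub $t6, $t6, 1 → $t6=1-1=0
cmp $t6, 0  (cmp 0,0)
bne L1: not taken
sw $t5, (204) → M[204]=1
halt.
Total executed instructions: 30.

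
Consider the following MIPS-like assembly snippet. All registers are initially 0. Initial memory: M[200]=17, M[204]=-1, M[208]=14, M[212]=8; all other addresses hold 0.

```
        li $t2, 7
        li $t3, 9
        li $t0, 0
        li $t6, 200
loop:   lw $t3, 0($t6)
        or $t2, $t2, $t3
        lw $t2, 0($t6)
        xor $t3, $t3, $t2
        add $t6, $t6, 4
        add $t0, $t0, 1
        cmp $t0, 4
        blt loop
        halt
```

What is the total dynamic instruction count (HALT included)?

$t2=7
$t3=9
$t0=0
$t6=200
$t3=M[200]=17
$t2=7|17=23
$t2=M[200]=17
$t3=17^17=0
$t6=200+4=204
$t0=0+1=1
cmp $t0, 4  (cmp 1,4)
blt loop: taken
$t3=M[204]=-1
$t2=17|(-1)=-1
$t2=M[204]=-1
$t3=(-1)^(-1)=0
$t6=204+4=208
$t0=1+1=2
cmp $t0, 4  (cmp 2,4)
blt loop: taken
$t3=M[208]=14
$t2=(-1)|14=-1
$t2=M[208]=14
$t3=14^14=0
$t6=208+4=212
$t0=2+1=3
cmp $t0, 4  (cmp 3,4)
blt loop: taken
$t3=M[212]=8
$t2=14|8=14
$t2=M[212]=8
$t3=8^8=0
$t6=212+4=216
$t0=3+1=4
cmp $t0, 4  (cmp 4,4)
blt loop: not taken
halt.
Total executed instructions: 37.

37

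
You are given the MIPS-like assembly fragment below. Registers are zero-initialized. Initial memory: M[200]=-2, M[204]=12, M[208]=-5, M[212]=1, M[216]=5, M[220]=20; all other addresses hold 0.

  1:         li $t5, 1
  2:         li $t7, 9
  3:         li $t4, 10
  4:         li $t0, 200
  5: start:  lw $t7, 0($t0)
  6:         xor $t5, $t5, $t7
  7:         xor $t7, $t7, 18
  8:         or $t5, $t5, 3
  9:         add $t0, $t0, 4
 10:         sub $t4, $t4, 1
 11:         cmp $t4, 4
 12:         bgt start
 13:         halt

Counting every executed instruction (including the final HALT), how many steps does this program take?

li $t5, 1 → $t5=1
li $t7, 9 → $t7=9
li $t4, 10 → $t4=10
li $t0, 200 → $t0=200
lw $t7, 0($t0) → $t7=M[200]=-2
xor $t5, $t5, $t7 → $t5=1^(-2)=-1
xor $t7, $t7, 18 → $t7=(-2)^18=-20
or $t5, $t5, 3 → $t5=(-1)|3=-1
add $t0, $t0, 4 → $t0=200+4=204
sub $t4, $t4, 1 → $t4=10-1=9
cmp $t4, 4  (cmp 9,4)
bgt start: taken
lw $t7, 0($t0) → $t7=M[204]=12
xor $t5, $t5, $t7 → $t5=(-1)^12=-13
xor $t7, $t7, 18 → $t7=12^18=30
or $t5, $t5, 3 → $t5=(-13)|3=-13
add $t0, $t0, 4 → $t0=204+4=208
sub $t4, $t4, 1 → $t4=9-1=8
cmp $t4, 4  (cmp 8,4)
bgt start: taken
lw $t7, 0($t0) → $t7=M[208]=-5
xor $t5, $t5, $t7 → $t5=(-13)^(-5)=8
xor $t7, $t7, 18 → $t7=(-5)^18=-23
or $t5, $t5, 3 → $t5=8|3=11
add $t0, $t0, 4 → $t0=208+4=212
sub $t4, $t4, 1 → $t4=8-1=7
cmp $t4, 4  (cmp 7,4)
bgt start: taken
lw $t7, 0($t0) → $t7=M[212]=1
xor $t5, $t5, $t7 → $t5=11^1=10
xor $t7, $t7, 18 → $t7=1^18=19
or $t5, $t5, 3 → $t5=10|3=11
add $t0, $t0, 4 → $t0=212+4=216
sub $t4, $t4, 1 → $t4=7-1=6
cmp $t4, 4  (cmp 6,4)
bgt start: taken
lw $t7, 0($t0) → $t7=M[216]=5
xor $t5, $t5, $t7 → $t5=11^5=14
xor $t7, $t7, 18 → $t7=5^18=23
or $t5, $t5, 3 → $t5=14|3=15
add $t0, $t0, 4 → $t0=216+4=220
sub $t4, $t4, 1 → $t4=6-1=5
cmp $t4, 4  (cmp 5,4)
bgt start: taken
lw $t7, 0($t0) → $t7=M[220]=20
xor $t5, $t5, $t7 → $t5=15^20=27
xor $t7, $t7, 18 → $t7=20^18=6
or $t5, $t5, 3 → $t5=27|3=27
add $t0, $t0, 4 → $t0=220+4=224
sub $t4, $t4, 1 → $t4=5-1=4
cmp $t4, 4  (cmp 4,4)
bgt start: not taken
halt.
Total executed instructions: 53.

53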